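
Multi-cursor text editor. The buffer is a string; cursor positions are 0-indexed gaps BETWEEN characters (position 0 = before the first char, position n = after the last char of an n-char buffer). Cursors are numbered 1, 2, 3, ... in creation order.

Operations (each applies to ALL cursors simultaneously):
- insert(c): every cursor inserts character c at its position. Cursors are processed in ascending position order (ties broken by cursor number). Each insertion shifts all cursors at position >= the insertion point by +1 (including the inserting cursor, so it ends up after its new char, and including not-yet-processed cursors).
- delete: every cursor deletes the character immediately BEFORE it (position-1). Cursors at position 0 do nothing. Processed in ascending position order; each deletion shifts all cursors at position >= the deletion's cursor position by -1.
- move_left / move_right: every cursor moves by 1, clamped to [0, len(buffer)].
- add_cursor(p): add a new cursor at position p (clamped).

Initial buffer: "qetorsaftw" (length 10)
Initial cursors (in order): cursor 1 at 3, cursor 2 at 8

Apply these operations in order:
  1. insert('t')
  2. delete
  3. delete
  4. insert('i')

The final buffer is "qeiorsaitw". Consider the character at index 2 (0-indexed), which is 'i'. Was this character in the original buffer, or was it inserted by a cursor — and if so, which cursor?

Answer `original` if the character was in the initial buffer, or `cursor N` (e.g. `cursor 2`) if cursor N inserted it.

After op 1 (insert('t')): buffer="qettorsafttw" (len 12), cursors c1@4 c2@10, authorship ...1.....2..
After op 2 (delete): buffer="qetorsaftw" (len 10), cursors c1@3 c2@8, authorship ..........
After op 3 (delete): buffer="qeorsatw" (len 8), cursors c1@2 c2@6, authorship ........
After op 4 (insert('i')): buffer="qeiorsaitw" (len 10), cursors c1@3 c2@8, authorship ..1....2..
Authorship (.=original, N=cursor N): . . 1 . . . . 2 . .
Index 2: author = 1

Answer: cursor 1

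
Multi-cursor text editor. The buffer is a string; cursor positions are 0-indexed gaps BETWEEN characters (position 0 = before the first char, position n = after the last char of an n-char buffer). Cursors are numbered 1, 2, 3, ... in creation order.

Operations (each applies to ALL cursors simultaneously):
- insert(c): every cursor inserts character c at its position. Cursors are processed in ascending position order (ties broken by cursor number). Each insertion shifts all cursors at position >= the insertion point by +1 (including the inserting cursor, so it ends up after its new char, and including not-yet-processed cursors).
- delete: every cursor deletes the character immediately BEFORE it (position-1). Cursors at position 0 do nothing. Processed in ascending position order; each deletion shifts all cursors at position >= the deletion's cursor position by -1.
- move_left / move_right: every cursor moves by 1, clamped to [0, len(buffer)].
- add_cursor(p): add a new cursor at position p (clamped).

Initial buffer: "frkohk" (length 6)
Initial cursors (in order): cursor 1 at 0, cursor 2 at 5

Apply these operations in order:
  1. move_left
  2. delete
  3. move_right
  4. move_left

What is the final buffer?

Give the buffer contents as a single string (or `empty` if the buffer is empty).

After op 1 (move_left): buffer="frkohk" (len 6), cursors c1@0 c2@4, authorship ......
After op 2 (delete): buffer="frkhk" (len 5), cursors c1@0 c2@3, authorship .....
After op 3 (move_right): buffer="frkhk" (len 5), cursors c1@1 c2@4, authorship .....
After op 4 (move_left): buffer="frkhk" (len 5), cursors c1@0 c2@3, authorship .....

Answer: frkhk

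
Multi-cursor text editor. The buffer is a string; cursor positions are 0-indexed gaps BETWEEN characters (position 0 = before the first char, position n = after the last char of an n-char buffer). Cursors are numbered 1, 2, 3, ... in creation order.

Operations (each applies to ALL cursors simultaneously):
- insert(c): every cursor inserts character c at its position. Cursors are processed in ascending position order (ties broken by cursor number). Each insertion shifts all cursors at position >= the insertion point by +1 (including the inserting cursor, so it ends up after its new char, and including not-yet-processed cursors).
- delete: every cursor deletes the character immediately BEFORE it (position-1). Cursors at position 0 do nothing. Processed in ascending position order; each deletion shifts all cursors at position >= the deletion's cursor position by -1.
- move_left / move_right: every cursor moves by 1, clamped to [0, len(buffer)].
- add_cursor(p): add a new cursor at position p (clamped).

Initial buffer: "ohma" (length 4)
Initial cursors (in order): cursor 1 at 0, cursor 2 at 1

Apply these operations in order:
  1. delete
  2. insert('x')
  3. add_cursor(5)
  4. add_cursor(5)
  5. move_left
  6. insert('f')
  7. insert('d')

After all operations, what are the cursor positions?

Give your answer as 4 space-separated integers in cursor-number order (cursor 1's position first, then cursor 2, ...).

Answer: 5 5 12 12

Derivation:
After op 1 (delete): buffer="hma" (len 3), cursors c1@0 c2@0, authorship ...
After op 2 (insert('x')): buffer="xxhma" (len 5), cursors c1@2 c2@2, authorship 12...
After op 3 (add_cursor(5)): buffer="xxhma" (len 5), cursors c1@2 c2@2 c3@5, authorship 12...
After op 4 (add_cursor(5)): buffer="xxhma" (len 5), cursors c1@2 c2@2 c3@5 c4@5, authorship 12...
After op 5 (move_left): buffer="xxhma" (len 5), cursors c1@1 c2@1 c3@4 c4@4, authorship 12...
After op 6 (insert('f')): buffer="xffxhmffa" (len 9), cursors c1@3 c2@3 c3@8 c4@8, authorship 1122..34.
After op 7 (insert('d')): buffer="xffddxhmffdda" (len 13), cursors c1@5 c2@5 c3@12 c4@12, authorship 112122..3434.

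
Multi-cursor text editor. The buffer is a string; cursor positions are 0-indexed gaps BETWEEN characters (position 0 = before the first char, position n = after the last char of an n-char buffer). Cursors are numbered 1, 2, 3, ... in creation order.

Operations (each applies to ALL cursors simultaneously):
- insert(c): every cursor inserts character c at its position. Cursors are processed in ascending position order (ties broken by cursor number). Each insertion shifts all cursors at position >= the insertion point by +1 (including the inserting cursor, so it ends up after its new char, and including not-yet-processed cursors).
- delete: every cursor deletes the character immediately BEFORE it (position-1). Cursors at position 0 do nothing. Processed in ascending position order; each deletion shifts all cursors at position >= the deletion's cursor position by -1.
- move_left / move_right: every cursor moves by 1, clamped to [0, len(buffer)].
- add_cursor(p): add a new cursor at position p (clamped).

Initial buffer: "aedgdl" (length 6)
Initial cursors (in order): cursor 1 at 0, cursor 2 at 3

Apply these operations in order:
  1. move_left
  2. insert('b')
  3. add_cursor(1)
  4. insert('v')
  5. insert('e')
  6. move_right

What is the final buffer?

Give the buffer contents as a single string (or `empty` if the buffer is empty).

Answer: bvveeaebvedgdl

Derivation:
After op 1 (move_left): buffer="aedgdl" (len 6), cursors c1@0 c2@2, authorship ......
After op 2 (insert('b')): buffer="baebdgdl" (len 8), cursors c1@1 c2@4, authorship 1..2....
After op 3 (add_cursor(1)): buffer="baebdgdl" (len 8), cursors c1@1 c3@1 c2@4, authorship 1..2....
After op 4 (insert('v')): buffer="bvvaebvdgdl" (len 11), cursors c1@3 c3@3 c2@7, authorship 113..22....
After op 5 (insert('e')): buffer="bvveeaebvedgdl" (len 14), cursors c1@5 c3@5 c2@10, authorship 11313..222....
After op 6 (move_right): buffer="bvveeaebvedgdl" (len 14), cursors c1@6 c3@6 c2@11, authorship 11313..222....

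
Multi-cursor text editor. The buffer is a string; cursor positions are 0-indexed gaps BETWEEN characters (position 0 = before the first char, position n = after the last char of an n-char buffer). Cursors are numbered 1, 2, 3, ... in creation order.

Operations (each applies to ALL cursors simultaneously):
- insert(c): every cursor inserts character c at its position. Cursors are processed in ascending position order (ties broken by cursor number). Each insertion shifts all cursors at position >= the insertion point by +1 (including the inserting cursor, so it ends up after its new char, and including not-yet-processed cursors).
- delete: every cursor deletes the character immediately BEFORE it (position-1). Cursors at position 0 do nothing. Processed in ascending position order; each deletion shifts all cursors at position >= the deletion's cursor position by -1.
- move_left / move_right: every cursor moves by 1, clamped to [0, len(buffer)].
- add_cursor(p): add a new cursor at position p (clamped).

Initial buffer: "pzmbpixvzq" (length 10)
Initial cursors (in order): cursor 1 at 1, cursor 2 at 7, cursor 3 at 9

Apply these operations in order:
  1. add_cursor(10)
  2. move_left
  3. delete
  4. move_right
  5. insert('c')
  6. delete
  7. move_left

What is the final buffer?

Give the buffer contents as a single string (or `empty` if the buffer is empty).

After op 1 (add_cursor(10)): buffer="pzmbpixvzq" (len 10), cursors c1@1 c2@7 c3@9 c4@10, authorship ..........
After op 2 (move_left): buffer="pzmbpixvzq" (len 10), cursors c1@0 c2@6 c3@8 c4@9, authorship ..........
After op 3 (delete): buffer="pzmbpxq" (len 7), cursors c1@0 c2@5 c3@6 c4@6, authorship .......
After op 4 (move_right): buffer="pzmbpxq" (len 7), cursors c1@1 c2@6 c3@7 c4@7, authorship .......
After op 5 (insert('c')): buffer="pczmbpxcqcc" (len 11), cursors c1@2 c2@8 c3@11 c4@11, authorship .1.....2.34
After op 6 (delete): buffer="pzmbpxq" (len 7), cursors c1@1 c2@6 c3@7 c4@7, authorship .......
After op 7 (move_left): buffer="pzmbpxq" (len 7), cursors c1@0 c2@5 c3@6 c4@6, authorship .......

Answer: pzmbpxq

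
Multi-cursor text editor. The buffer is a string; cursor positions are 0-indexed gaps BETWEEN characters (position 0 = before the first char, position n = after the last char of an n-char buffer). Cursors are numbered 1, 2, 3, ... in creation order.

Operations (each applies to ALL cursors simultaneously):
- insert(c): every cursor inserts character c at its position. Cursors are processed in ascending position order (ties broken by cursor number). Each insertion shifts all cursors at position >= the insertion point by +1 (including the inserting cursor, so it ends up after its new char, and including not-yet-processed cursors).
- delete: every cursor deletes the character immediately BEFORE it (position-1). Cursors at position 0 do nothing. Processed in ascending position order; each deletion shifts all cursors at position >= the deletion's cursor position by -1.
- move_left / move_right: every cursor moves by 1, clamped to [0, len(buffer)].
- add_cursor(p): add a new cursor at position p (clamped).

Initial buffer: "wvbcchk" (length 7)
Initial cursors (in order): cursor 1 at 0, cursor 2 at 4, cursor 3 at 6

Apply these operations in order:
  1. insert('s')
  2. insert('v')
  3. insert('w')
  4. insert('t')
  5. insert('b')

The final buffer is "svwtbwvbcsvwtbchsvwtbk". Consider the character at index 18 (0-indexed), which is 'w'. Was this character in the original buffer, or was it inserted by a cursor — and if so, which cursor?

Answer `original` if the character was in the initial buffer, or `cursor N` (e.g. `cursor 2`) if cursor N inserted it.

After op 1 (insert('s')): buffer="swvbcschsk" (len 10), cursors c1@1 c2@6 c3@9, authorship 1....2..3.
After op 2 (insert('v')): buffer="svwvbcsvchsvk" (len 13), cursors c1@2 c2@8 c3@12, authorship 11....22..33.
After op 3 (insert('w')): buffer="svwwvbcsvwchsvwk" (len 16), cursors c1@3 c2@10 c3@15, authorship 111....222..333.
After op 4 (insert('t')): buffer="svwtwvbcsvwtchsvwtk" (len 19), cursors c1@4 c2@12 c3@18, authorship 1111....2222..3333.
After op 5 (insert('b')): buffer="svwtbwvbcsvwtbchsvwtbk" (len 22), cursors c1@5 c2@14 c3@21, authorship 11111....22222..33333.
Authorship (.=original, N=cursor N): 1 1 1 1 1 . . . . 2 2 2 2 2 . . 3 3 3 3 3 .
Index 18: author = 3

Answer: cursor 3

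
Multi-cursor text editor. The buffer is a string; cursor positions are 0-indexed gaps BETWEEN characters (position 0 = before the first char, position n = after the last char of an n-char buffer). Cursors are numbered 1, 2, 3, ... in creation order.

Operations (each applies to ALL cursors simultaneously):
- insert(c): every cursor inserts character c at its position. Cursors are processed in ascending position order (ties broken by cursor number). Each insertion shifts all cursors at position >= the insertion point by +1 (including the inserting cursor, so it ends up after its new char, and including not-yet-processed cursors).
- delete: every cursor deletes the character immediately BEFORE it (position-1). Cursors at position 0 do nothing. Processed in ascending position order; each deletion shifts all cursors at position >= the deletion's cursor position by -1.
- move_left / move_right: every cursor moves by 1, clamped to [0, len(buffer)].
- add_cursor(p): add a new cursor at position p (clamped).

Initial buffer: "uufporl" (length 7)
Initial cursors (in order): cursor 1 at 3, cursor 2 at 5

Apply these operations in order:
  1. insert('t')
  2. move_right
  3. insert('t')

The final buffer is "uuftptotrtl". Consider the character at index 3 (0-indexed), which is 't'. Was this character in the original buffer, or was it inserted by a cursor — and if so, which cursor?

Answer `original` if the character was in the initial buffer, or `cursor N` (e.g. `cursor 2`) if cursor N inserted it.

After op 1 (insert('t')): buffer="uuftpotrl" (len 9), cursors c1@4 c2@7, authorship ...1..2..
After op 2 (move_right): buffer="uuftpotrl" (len 9), cursors c1@5 c2@8, authorship ...1..2..
After op 3 (insert('t')): buffer="uuftptotrtl" (len 11), cursors c1@6 c2@10, authorship ...1.1.2.2.
Authorship (.=original, N=cursor N): . . . 1 . 1 . 2 . 2 .
Index 3: author = 1

Answer: cursor 1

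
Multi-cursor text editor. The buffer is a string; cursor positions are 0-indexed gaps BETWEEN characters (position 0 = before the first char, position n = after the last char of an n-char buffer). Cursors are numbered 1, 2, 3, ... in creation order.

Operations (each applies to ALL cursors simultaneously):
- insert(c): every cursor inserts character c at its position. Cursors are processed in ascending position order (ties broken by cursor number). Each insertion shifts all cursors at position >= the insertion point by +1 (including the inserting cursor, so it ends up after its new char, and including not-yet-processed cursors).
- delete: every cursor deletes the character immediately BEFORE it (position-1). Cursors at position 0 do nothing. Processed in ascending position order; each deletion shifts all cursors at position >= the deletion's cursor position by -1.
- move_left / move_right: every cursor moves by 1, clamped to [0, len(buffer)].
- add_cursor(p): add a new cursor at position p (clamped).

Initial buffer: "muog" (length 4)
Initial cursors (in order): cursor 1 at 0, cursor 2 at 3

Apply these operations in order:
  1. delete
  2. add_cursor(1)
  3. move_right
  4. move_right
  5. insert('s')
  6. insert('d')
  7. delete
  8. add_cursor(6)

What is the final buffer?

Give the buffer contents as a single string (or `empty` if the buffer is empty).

After op 1 (delete): buffer="mug" (len 3), cursors c1@0 c2@2, authorship ...
After op 2 (add_cursor(1)): buffer="mug" (len 3), cursors c1@0 c3@1 c2@2, authorship ...
After op 3 (move_right): buffer="mug" (len 3), cursors c1@1 c3@2 c2@3, authorship ...
After op 4 (move_right): buffer="mug" (len 3), cursors c1@2 c2@3 c3@3, authorship ...
After op 5 (insert('s')): buffer="musgss" (len 6), cursors c1@3 c2@6 c3@6, authorship ..1.23
After op 6 (insert('d')): buffer="musdgssdd" (len 9), cursors c1@4 c2@9 c3@9, authorship ..11.2323
After op 7 (delete): buffer="musgss" (len 6), cursors c1@3 c2@6 c3@6, authorship ..1.23
After op 8 (add_cursor(6)): buffer="musgss" (len 6), cursors c1@3 c2@6 c3@6 c4@6, authorship ..1.23

Answer: musgss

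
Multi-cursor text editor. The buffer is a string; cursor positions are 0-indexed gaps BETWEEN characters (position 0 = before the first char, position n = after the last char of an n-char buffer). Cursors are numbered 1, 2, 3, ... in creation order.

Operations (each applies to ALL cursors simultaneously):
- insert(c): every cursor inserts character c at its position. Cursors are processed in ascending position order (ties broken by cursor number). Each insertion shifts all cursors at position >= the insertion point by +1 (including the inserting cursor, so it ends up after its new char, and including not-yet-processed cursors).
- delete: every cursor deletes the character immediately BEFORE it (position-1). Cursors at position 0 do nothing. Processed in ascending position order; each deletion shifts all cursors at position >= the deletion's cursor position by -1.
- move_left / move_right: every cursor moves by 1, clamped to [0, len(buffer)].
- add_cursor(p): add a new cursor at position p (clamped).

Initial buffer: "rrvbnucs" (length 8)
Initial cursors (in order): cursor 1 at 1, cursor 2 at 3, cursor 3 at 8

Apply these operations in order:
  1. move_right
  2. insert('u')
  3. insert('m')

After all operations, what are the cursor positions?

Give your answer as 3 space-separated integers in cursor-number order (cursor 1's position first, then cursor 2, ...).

Answer: 4 8 14

Derivation:
After op 1 (move_right): buffer="rrvbnucs" (len 8), cursors c1@2 c2@4 c3@8, authorship ........
After op 2 (insert('u')): buffer="rruvbunucsu" (len 11), cursors c1@3 c2@6 c3@11, authorship ..1..2....3
After op 3 (insert('m')): buffer="rrumvbumnucsum" (len 14), cursors c1@4 c2@8 c3@14, authorship ..11..22....33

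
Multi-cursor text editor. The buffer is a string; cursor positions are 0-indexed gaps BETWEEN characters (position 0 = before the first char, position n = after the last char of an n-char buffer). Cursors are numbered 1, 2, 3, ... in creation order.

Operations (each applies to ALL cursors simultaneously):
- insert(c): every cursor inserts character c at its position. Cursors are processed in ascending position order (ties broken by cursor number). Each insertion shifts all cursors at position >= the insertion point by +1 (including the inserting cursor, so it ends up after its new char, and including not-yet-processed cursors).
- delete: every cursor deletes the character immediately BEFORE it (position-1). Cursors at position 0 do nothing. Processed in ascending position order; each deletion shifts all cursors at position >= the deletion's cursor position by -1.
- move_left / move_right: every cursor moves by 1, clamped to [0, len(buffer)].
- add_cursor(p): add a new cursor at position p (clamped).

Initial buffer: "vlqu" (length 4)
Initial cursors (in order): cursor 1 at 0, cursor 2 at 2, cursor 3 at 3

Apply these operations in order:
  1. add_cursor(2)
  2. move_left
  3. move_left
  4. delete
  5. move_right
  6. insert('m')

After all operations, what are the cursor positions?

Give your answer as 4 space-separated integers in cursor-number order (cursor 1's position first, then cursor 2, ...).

After op 1 (add_cursor(2)): buffer="vlqu" (len 4), cursors c1@0 c2@2 c4@2 c3@3, authorship ....
After op 2 (move_left): buffer="vlqu" (len 4), cursors c1@0 c2@1 c4@1 c3@2, authorship ....
After op 3 (move_left): buffer="vlqu" (len 4), cursors c1@0 c2@0 c4@0 c3@1, authorship ....
After op 4 (delete): buffer="lqu" (len 3), cursors c1@0 c2@0 c3@0 c4@0, authorship ...
After op 5 (move_right): buffer="lqu" (len 3), cursors c1@1 c2@1 c3@1 c4@1, authorship ...
After op 6 (insert('m')): buffer="lmmmmqu" (len 7), cursors c1@5 c2@5 c3@5 c4@5, authorship .1234..

Answer: 5 5 5 5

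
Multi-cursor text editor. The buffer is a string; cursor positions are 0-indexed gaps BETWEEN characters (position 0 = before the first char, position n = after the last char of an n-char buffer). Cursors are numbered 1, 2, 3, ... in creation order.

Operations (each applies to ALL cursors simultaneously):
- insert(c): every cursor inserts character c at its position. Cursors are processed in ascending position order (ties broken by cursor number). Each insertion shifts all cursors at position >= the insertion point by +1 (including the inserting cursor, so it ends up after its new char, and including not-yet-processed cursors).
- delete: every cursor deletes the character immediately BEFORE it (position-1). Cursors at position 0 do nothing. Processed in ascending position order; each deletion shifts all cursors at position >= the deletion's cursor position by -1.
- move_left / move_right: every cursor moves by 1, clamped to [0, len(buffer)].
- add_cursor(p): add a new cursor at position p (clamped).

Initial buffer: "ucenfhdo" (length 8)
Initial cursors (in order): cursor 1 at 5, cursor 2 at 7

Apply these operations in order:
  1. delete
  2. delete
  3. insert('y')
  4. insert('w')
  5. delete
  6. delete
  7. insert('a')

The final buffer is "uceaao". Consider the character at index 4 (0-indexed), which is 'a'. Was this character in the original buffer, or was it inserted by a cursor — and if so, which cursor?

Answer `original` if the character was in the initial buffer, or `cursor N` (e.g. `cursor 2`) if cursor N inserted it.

After op 1 (delete): buffer="ucenho" (len 6), cursors c1@4 c2@5, authorship ......
After op 2 (delete): buffer="uceo" (len 4), cursors c1@3 c2@3, authorship ....
After op 3 (insert('y')): buffer="uceyyo" (len 6), cursors c1@5 c2@5, authorship ...12.
After op 4 (insert('w')): buffer="uceyywwo" (len 8), cursors c1@7 c2@7, authorship ...1212.
After op 5 (delete): buffer="uceyyo" (len 6), cursors c1@5 c2@5, authorship ...12.
After op 6 (delete): buffer="uceo" (len 4), cursors c1@3 c2@3, authorship ....
After op 7 (insert('a')): buffer="uceaao" (len 6), cursors c1@5 c2@5, authorship ...12.
Authorship (.=original, N=cursor N): . . . 1 2 .
Index 4: author = 2

Answer: cursor 2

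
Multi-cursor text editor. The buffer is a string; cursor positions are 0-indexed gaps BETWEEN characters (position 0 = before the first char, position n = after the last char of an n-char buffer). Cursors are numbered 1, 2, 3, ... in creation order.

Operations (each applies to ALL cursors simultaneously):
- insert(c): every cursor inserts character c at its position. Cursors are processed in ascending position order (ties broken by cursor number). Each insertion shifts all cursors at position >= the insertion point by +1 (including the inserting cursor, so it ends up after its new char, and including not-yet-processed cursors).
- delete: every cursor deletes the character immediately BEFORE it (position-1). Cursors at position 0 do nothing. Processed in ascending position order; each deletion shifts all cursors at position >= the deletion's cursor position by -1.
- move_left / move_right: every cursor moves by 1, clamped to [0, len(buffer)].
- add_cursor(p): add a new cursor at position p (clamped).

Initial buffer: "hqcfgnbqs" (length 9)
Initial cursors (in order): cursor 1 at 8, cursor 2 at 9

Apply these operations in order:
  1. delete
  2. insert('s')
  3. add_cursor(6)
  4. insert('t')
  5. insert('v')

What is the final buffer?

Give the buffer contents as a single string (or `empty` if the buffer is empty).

Answer: hqcfgntvbssttvv

Derivation:
After op 1 (delete): buffer="hqcfgnb" (len 7), cursors c1@7 c2@7, authorship .......
After op 2 (insert('s')): buffer="hqcfgnbss" (len 9), cursors c1@9 c2@9, authorship .......12
After op 3 (add_cursor(6)): buffer="hqcfgnbss" (len 9), cursors c3@6 c1@9 c2@9, authorship .......12
After op 4 (insert('t')): buffer="hqcfgntbsstt" (len 12), cursors c3@7 c1@12 c2@12, authorship ......3.1212
After op 5 (insert('v')): buffer="hqcfgntvbssttvv" (len 15), cursors c3@8 c1@15 c2@15, authorship ......33.121212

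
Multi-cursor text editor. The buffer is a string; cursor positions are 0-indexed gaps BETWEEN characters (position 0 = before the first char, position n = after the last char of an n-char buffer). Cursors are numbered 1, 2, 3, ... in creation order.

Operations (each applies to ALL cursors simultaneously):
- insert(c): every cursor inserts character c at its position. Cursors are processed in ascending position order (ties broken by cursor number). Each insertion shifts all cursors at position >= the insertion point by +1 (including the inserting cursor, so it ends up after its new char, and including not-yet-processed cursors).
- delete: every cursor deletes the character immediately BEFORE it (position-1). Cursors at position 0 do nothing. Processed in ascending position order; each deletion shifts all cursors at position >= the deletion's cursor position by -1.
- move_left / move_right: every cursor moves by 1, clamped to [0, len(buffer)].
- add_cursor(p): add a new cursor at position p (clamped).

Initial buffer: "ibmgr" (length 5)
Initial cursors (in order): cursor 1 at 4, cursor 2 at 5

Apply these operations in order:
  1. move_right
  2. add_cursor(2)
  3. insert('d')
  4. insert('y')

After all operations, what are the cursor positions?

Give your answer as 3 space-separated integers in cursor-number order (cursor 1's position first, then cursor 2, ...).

Answer: 11 11 4

Derivation:
After op 1 (move_right): buffer="ibmgr" (len 5), cursors c1@5 c2@5, authorship .....
After op 2 (add_cursor(2)): buffer="ibmgr" (len 5), cursors c3@2 c1@5 c2@5, authorship .....
After op 3 (insert('d')): buffer="ibdmgrdd" (len 8), cursors c3@3 c1@8 c2@8, authorship ..3...12
After op 4 (insert('y')): buffer="ibdymgrddyy" (len 11), cursors c3@4 c1@11 c2@11, authorship ..33...1212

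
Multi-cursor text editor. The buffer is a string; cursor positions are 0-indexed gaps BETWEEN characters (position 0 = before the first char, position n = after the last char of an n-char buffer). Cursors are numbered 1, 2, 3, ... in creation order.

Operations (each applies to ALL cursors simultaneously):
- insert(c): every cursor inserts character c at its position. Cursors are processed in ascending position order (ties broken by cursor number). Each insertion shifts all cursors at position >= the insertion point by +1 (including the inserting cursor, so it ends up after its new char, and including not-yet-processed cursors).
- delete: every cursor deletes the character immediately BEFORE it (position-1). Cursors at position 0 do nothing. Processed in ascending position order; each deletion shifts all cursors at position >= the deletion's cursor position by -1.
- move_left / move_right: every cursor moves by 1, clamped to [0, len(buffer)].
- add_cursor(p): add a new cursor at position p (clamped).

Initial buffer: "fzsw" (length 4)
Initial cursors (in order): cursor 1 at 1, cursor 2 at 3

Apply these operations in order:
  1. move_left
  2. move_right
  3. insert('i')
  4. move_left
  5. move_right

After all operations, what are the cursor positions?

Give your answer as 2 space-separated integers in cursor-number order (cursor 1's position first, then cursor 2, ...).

After op 1 (move_left): buffer="fzsw" (len 4), cursors c1@0 c2@2, authorship ....
After op 2 (move_right): buffer="fzsw" (len 4), cursors c1@1 c2@3, authorship ....
After op 3 (insert('i')): buffer="fizsiw" (len 6), cursors c1@2 c2@5, authorship .1..2.
After op 4 (move_left): buffer="fizsiw" (len 6), cursors c1@1 c2@4, authorship .1..2.
After op 5 (move_right): buffer="fizsiw" (len 6), cursors c1@2 c2@5, authorship .1..2.

Answer: 2 5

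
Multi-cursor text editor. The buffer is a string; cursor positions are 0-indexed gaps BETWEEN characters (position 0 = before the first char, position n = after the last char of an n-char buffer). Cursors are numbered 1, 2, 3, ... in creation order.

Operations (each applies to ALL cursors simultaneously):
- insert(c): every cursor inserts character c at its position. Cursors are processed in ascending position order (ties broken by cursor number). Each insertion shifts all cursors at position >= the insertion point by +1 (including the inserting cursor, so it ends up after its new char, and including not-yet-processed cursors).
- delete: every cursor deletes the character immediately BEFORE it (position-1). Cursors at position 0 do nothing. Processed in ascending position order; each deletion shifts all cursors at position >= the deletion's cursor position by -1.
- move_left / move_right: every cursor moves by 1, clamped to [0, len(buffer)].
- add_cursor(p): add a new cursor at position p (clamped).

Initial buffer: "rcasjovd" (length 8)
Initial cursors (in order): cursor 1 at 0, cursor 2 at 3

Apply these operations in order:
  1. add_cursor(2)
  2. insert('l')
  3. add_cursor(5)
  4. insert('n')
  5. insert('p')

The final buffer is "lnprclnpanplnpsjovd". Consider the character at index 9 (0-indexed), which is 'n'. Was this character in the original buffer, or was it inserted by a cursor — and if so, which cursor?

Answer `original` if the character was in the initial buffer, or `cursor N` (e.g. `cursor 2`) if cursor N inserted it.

Answer: cursor 4

Derivation:
After op 1 (add_cursor(2)): buffer="rcasjovd" (len 8), cursors c1@0 c3@2 c2@3, authorship ........
After op 2 (insert('l')): buffer="lrclalsjovd" (len 11), cursors c1@1 c3@4 c2@6, authorship 1..3.2.....
After op 3 (add_cursor(5)): buffer="lrclalsjovd" (len 11), cursors c1@1 c3@4 c4@5 c2@6, authorship 1..3.2.....
After op 4 (insert('n')): buffer="lnrclnanlnsjovd" (len 15), cursors c1@2 c3@6 c4@8 c2@10, authorship 11..33.422.....
After op 5 (insert('p')): buffer="lnprclnpanplnpsjovd" (len 19), cursors c1@3 c3@8 c4@11 c2@14, authorship 111..333.44222.....
Authorship (.=original, N=cursor N): 1 1 1 . . 3 3 3 . 4 4 2 2 2 . . . . .
Index 9: author = 4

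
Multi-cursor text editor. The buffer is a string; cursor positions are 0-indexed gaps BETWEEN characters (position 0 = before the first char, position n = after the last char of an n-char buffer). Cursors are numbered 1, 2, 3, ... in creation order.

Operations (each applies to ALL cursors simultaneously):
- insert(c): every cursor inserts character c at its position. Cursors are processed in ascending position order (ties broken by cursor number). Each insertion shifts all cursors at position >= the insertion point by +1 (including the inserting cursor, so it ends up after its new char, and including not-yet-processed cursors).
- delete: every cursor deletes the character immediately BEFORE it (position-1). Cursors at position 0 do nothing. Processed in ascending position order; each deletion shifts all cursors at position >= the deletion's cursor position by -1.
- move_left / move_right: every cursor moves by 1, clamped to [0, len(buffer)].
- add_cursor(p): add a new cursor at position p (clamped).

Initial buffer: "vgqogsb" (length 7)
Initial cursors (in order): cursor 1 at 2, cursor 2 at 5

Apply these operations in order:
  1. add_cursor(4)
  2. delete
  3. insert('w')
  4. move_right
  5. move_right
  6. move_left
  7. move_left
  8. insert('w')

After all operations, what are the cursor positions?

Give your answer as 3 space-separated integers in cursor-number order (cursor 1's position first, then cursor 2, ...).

Answer: 3 8 8

Derivation:
After op 1 (add_cursor(4)): buffer="vgqogsb" (len 7), cursors c1@2 c3@4 c2@5, authorship .......
After op 2 (delete): buffer="vqsb" (len 4), cursors c1@1 c2@2 c3@2, authorship ....
After op 3 (insert('w')): buffer="vwqwwsb" (len 7), cursors c1@2 c2@5 c3@5, authorship .1.23..
After op 4 (move_right): buffer="vwqwwsb" (len 7), cursors c1@3 c2@6 c3@6, authorship .1.23..
After op 5 (move_right): buffer="vwqwwsb" (len 7), cursors c1@4 c2@7 c3@7, authorship .1.23..
After op 6 (move_left): buffer="vwqwwsb" (len 7), cursors c1@3 c2@6 c3@6, authorship .1.23..
After op 7 (move_left): buffer="vwqwwsb" (len 7), cursors c1@2 c2@5 c3@5, authorship .1.23..
After op 8 (insert('w')): buffer="vwwqwwwwsb" (len 10), cursors c1@3 c2@8 c3@8, authorship .11.2323..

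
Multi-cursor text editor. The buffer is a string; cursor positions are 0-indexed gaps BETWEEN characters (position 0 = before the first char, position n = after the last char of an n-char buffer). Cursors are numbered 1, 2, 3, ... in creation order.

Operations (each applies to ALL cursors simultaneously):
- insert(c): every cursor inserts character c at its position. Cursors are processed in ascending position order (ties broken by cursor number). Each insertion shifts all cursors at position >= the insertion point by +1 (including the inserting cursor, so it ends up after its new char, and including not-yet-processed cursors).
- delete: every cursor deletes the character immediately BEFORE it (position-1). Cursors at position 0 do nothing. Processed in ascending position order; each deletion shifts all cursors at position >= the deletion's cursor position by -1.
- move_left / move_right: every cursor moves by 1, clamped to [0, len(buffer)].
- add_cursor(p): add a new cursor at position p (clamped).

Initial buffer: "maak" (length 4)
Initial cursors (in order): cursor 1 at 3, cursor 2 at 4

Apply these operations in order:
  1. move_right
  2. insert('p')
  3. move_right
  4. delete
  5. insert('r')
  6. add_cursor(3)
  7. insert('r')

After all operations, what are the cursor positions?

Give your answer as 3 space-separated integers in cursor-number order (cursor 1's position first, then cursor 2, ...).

Answer: 9 9 4

Derivation:
After op 1 (move_right): buffer="maak" (len 4), cursors c1@4 c2@4, authorship ....
After op 2 (insert('p')): buffer="maakpp" (len 6), cursors c1@6 c2@6, authorship ....12
After op 3 (move_right): buffer="maakpp" (len 6), cursors c1@6 c2@6, authorship ....12
After op 4 (delete): buffer="maak" (len 4), cursors c1@4 c2@4, authorship ....
After op 5 (insert('r')): buffer="maakrr" (len 6), cursors c1@6 c2@6, authorship ....12
After op 6 (add_cursor(3)): buffer="maakrr" (len 6), cursors c3@3 c1@6 c2@6, authorship ....12
After op 7 (insert('r')): buffer="maarkrrrr" (len 9), cursors c3@4 c1@9 c2@9, authorship ...3.1212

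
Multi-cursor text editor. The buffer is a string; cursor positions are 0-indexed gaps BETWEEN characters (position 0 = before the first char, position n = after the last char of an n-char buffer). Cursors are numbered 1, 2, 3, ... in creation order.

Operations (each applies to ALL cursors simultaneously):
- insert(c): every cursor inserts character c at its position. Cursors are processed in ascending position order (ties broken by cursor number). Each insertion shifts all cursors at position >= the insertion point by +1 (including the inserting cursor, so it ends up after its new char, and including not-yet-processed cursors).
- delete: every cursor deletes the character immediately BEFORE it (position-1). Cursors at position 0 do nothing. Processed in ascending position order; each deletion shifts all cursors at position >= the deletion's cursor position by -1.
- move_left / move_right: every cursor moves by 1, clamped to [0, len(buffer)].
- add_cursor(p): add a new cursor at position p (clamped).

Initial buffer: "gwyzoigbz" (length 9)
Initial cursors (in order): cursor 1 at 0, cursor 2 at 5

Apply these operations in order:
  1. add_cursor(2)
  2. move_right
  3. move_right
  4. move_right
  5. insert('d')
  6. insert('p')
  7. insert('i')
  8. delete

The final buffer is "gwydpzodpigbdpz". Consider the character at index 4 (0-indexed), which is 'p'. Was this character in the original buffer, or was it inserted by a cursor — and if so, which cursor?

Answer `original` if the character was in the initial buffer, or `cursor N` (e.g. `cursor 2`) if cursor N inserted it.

After op 1 (add_cursor(2)): buffer="gwyzoigbz" (len 9), cursors c1@0 c3@2 c2@5, authorship .........
After op 2 (move_right): buffer="gwyzoigbz" (len 9), cursors c1@1 c3@3 c2@6, authorship .........
After op 3 (move_right): buffer="gwyzoigbz" (len 9), cursors c1@2 c3@4 c2@7, authorship .........
After op 4 (move_right): buffer="gwyzoigbz" (len 9), cursors c1@3 c3@5 c2@8, authorship .........
After op 5 (insert('d')): buffer="gwydzodigbdz" (len 12), cursors c1@4 c3@7 c2@11, authorship ...1..3...2.
After op 6 (insert('p')): buffer="gwydpzodpigbdpz" (len 15), cursors c1@5 c3@9 c2@14, authorship ...11..33...22.
After op 7 (insert('i')): buffer="gwydpizodpiigbdpiz" (len 18), cursors c1@6 c3@11 c2@17, authorship ...111..333...222.
After op 8 (delete): buffer="gwydpzodpigbdpz" (len 15), cursors c1@5 c3@9 c2@14, authorship ...11..33...22.
Authorship (.=original, N=cursor N): . . . 1 1 . . 3 3 . . . 2 2 .
Index 4: author = 1

Answer: cursor 1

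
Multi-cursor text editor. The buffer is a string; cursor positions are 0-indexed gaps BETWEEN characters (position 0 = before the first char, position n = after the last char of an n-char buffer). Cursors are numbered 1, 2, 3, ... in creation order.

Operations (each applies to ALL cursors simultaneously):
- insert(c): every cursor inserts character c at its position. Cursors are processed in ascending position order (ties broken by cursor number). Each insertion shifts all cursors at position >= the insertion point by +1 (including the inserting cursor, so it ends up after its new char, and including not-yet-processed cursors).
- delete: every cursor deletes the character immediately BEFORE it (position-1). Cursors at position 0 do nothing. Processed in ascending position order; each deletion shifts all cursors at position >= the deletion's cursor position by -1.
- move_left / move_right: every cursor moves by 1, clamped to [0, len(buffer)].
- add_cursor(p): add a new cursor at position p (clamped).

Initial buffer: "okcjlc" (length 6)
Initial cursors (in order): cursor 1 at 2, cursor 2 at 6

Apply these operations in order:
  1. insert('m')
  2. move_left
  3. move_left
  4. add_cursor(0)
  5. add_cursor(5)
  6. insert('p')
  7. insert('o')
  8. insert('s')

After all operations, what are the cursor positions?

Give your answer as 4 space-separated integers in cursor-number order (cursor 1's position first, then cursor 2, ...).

Answer: 7 18 3 14

Derivation:
After op 1 (insert('m')): buffer="okmcjlcm" (len 8), cursors c1@3 c2@8, authorship ..1....2
After op 2 (move_left): buffer="okmcjlcm" (len 8), cursors c1@2 c2@7, authorship ..1....2
After op 3 (move_left): buffer="okmcjlcm" (len 8), cursors c1@1 c2@6, authorship ..1....2
After op 4 (add_cursor(0)): buffer="okmcjlcm" (len 8), cursors c3@0 c1@1 c2@6, authorship ..1....2
After op 5 (add_cursor(5)): buffer="okmcjlcm" (len 8), cursors c3@0 c1@1 c4@5 c2@6, authorship ..1....2
After op 6 (insert('p')): buffer="popkmcjplpcm" (len 12), cursors c3@1 c1@3 c4@8 c2@10, authorship 3.1.1..4.2.2
After op 7 (insert('o')): buffer="poopokmcjpolpocm" (len 16), cursors c3@2 c1@5 c4@11 c2@14, authorship 33.11.1..44.22.2
After op 8 (insert('s')): buffer="posoposkmcjposlposcm" (len 20), cursors c3@3 c1@7 c4@14 c2@18, authorship 333.111.1..444.222.2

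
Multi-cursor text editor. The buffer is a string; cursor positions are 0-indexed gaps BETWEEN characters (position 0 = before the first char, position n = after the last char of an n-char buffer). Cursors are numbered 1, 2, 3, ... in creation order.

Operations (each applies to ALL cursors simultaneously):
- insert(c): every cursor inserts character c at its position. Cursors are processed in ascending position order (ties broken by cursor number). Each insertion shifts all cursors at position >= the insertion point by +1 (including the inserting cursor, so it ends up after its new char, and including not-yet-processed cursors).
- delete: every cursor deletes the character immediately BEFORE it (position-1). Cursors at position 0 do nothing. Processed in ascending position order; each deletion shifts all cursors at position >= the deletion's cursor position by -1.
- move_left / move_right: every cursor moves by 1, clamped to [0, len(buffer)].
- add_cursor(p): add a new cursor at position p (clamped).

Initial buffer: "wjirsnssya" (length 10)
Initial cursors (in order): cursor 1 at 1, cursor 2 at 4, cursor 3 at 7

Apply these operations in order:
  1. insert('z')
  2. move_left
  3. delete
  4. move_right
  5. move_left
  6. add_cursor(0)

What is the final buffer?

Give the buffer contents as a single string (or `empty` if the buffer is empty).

Answer: zjizsnzsya

Derivation:
After op 1 (insert('z')): buffer="wzjirzsnszsya" (len 13), cursors c1@2 c2@6 c3@10, authorship .1...2...3...
After op 2 (move_left): buffer="wzjirzsnszsya" (len 13), cursors c1@1 c2@5 c3@9, authorship .1...2...3...
After op 3 (delete): buffer="zjizsnzsya" (len 10), cursors c1@0 c2@3 c3@6, authorship 1..2..3...
After op 4 (move_right): buffer="zjizsnzsya" (len 10), cursors c1@1 c2@4 c3@7, authorship 1..2..3...
After op 5 (move_left): buffer="zjizsnzsya" (len 10), cursors c1@0 c2@3 c3@6, authorship 1..2..3...
After op 6 (add_cursor(0)): buffer="zjizsnzsya" (len 10), cursors c1@0 c4@0 c2@3 c3@6, authorship 1..2..3...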